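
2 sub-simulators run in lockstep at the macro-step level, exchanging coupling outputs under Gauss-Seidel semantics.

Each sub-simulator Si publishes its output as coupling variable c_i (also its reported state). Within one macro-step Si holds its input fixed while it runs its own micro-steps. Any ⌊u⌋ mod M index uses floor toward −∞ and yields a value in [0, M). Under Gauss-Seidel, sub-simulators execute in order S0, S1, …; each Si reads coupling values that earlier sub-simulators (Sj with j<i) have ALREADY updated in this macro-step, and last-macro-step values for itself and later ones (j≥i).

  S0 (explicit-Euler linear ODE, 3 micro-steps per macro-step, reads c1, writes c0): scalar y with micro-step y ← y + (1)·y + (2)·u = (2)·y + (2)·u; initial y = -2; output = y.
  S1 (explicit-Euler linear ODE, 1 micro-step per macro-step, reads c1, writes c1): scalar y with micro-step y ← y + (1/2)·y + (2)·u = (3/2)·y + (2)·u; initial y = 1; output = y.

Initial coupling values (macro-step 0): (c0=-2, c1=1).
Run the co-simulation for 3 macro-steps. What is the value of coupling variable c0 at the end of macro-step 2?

c0 at macro-step 2 = 33

macro 1: S0 reads c1=1 → after 3×micro: -2; S1 reads c1=1 → after 1×micro: 7/2 ⇒ (c0=-2, c1=7/2)
macro 2: S0 reads c1=7/2 → after 3×micro: 33; S1 reads c1=7/2 → after 1×micro: 49/4 ⇒ (c0=33, c1=49/4)
macro 3: S0 reads c1=49/4 → after 3×micro: 871/2; S1 reads c1=49/4 → after 1×micro: 343/8 ⇒ (c0=871/2, c1=343/8)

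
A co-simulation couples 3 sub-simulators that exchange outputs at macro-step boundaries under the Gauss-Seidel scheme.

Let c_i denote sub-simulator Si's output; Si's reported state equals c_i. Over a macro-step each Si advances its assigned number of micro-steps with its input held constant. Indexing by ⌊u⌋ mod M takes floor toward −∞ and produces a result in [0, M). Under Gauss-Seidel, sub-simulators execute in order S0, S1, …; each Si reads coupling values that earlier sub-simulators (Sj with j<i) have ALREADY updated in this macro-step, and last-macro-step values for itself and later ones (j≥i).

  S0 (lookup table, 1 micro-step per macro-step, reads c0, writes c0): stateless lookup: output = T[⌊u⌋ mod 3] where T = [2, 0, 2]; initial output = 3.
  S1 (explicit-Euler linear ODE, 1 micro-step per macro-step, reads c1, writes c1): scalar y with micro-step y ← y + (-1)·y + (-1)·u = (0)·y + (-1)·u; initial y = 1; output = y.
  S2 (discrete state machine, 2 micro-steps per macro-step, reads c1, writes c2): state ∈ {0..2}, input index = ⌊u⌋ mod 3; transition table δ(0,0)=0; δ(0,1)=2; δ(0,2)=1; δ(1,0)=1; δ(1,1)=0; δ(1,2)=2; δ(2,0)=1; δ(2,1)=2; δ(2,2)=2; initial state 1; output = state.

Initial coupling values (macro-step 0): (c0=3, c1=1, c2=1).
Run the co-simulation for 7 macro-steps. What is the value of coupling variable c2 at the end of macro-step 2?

c2 at macro-step 2 = 2

macro 1: S0 reads c0=3 → after 1×micro: 2; S1 reads c1=1 → after 1×micro: -1; S2 reads c1=-1 → after 2×micro: 2 ⇒ (c0=2, c1=-1, c2=2)
macro 2: S0 reads c0=2 → after 1×micro: 2; S1 reads c1=-1 → after 1×micro: 1; S2 reads c1=1 → after 2×micro: 2 ⇒ (c0=2, c1=1, c2=2)
macro 3: S0 reads c0=2 → after 1×micro: 2; S1 reads c1=1 → after 1×micro: -1; S2 reads c1=-1 → after 2×micro: 2 ⇒ (c0=2, c1=-1, c2=2)
macro 4: S0 reads c0=2 → after 1×micro: 2; S1 reads c1=-1 → after 1×micro: 1; S2 reads c1=1 → after 2×micro: 2 ⇒ (c0=2, c1=1, c2=2)
macro 5: S0 reads c0=2 → after 1×micro: 2; S1 reads c1=1 → after 1×micro: -1; S2 reads c1=-1 → after 2×micro: 2 ⇒ (c0=2, c1=-1, c2=2)
macro 6: S0 reads c0=2 → after 1×micro: 2; S1 reads c1=-1 → after 1×micro: 1; S2 reads c1=1 → after 2×micro: 2 ⇒ (c0=2, c1=1, c2=2)
macro 7: S0 reads c0=2 → after 1×micro: 2; S1 reads c1=1 → after 1×micro: -1; S2 reads c1=-1 → after 2×micro: 2 ⇒ (c0=2, c1=-1, c2=2)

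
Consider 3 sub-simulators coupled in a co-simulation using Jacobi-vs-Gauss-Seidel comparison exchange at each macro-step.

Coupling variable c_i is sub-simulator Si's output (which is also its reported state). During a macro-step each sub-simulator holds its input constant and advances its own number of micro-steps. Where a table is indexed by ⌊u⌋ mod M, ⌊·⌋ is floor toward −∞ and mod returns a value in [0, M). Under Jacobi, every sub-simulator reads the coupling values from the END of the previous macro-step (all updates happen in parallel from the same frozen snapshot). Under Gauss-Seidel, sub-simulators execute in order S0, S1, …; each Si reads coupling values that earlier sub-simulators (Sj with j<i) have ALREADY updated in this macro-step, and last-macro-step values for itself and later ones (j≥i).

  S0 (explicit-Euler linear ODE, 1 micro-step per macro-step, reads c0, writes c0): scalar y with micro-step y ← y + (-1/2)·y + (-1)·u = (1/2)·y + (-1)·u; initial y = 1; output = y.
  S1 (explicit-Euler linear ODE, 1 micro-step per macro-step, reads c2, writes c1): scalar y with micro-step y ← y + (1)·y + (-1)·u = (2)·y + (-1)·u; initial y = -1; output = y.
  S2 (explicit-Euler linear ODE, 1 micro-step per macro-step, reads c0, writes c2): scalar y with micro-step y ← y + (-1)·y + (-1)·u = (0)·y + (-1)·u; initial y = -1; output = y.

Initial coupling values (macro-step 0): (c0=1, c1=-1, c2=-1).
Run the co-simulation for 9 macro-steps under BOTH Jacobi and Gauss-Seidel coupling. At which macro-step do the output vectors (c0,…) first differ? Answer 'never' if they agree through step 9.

first divergence at macro-step: 1

[Jacobi] macro 1: S0 reads c0=1 → after 1×micro: -1/2; S1 reads c2=-1 → after 1×micro: -1; S2 reads c0=1 → after 1×micro: -1 ⇒ (c0=-1/2, c1=-1, c2=-1)
[Jacobi] macro 2: S0 reads c0=-1/2 → after 1×micro: 1/4; S1 reads c2=-1 → after 1×micro: -1; S2 reads c0=-1/2 → after 1×micro: 1/2 ⇒ (c0=1/4, c1=-1, c2=1/2)
[Jacobi] macro 3: S0 reads c0=1/4 → after 1×micro: -1/8; S1 reads c2=1/2 → after 1×micro: -5/2; S2 reads c0=1/4 → after 1×micro: -1/4 ⇒ (c0=-1/8, c1=-5/2, c2=-1/4)
[Jacobi] macro 4: S0 reads c0=-1/8 → after 1×micro: 1/16; S1 reads c2=-1/4 → after 1×micro: -19/4; S2 reads c0=-1/8 → after 1×micro: 1/8 ⇒ (c0=1/16, c1=-19/4, c2=1/8)
[Jacobi] macro 5: S0 reads c0=1/16 → after 1×micro: -1/32; S1 reads c2=1/8 → after 1×micro: -77/8; S2 reads c0=1/16 → after 1×micro: -1/16 ⇒ (c0=-1/32, c1=-77/8, c2=-1/16)
[Jacobi] macro 6: S0 reads c0=-1/32 → after 1×micro: 1/64; S1 reads c2=-1/16 → after 1×micro: -307/16; S2 reads c0=-1/32 → after 1×micro: 1/32 ⇒ (c0=1/64, c1=-307/16, c2=1/32)
[Jacobi] macro 7: S0 reads c0=1/64 → after 1×micro: -1/128; S1 reads c2=1/32 → after 1×micro: -1229/32; S2 reads c0=1/64 → after 1×micro: -1/64 ⇒ (c0=-1/128, c1=-1229/32, c2=-1/64)
[Jacobi] macro 8: S0 reads c0=-1/128 → after 1×micro: 1/256; S1 reads c2=-1/64 → after 1×micro: -4915/64; S2 reads c0=-1/128 → after 1×micro: 1/128 ⇒ (c0=1/256, c1=-4915/64, c2=1/128)
[Jacobi] macro 9: S0 reads c0=1/256 → after 1×micro: -1/512; S1 reads c2=1/128 → after 1×micro: -19661/128; S2 reads c0=1/256 → after 1×micro: -1/256 ⇒ (c0=-1/512, c1=-19661/128, c2=-1/256)
[Gauss-Seidel] macro 1: S0 reads c0=1 → after 1×micro: -1/2; S1 reads c2=-1 → after 1×micro: -1; S2 reads c0=-1/2 → after 1×micro: 1/2 ⇒ (c0=-1/2, c1=-1, c2=1/2)
[Gauss-Seidel] macro 2: S0 reads c0=-1/2 → after 1×micro: 1/4; S1 reads c2=1/2 → after 1×micro: -5/2; S2 reads c0=1/4 → after 1×micro: -1/4 ⇒ (c0=1/4, c1=-5/2, c2=-1/4)
[Gauss-Seidel] macro 3: S0 reads c0=1/4 → after 1×micro: -1/8; S1 reads c2=-1/4 → after 1×micro: -19/4; S2 reads c0=-1/8 → after 1×micro: 1/8 ⇒ (c0=-1/8, c1=-19/4, c2=1/8)
[Gauss-Seidel] macro 4: S0 reads c0=-1/8 → after 1×micro: 1/16; S1 reads c2=1/8 → after 1×micro: -77/8; S2 reads c0=1/16 → after 1×micro: -1/16 ⇒ (c0=1/16, c1=-77/8, c2=-1/16)
[Gauss-Seidel] macro 5: S0 reads c0=1/16 → after 1×micro: -1/32; S1 reads c2=-1/16 → after 1×micro: -307/16; S2 reads c0=-1/32 → after 1×micro: 1/32 ⇒ (c0=-1/32, c1=-307/16, c2=1/32)
[Gauss-Seidel] macro 6: S0 reads c0=-1/32 → after 1×micro: 1/64; S1 reads c2=1/32 → after 1×micro: -1229/32; S2 reads c0=1/64 → after 1×micro: -1/64 ⇒ (c0=1/64, c1=-1229/32, c2=-1/64)
[Gauss-Seidel] macro 7: S0 reads c0=1/64 → after 1×micro: -1/128; S1 reads c2=-1/64 → after 1×micro: -4915/64; S2 reads c0=-1/128 → after 1×micro: 1/128 ⇒ (c0=-1/128, c1=-4915/64, c2=1/128)
[Gauss-Seidel] macro 8: S0 reads c0=-1/128 → after 1×micro: 1/256; S1 reads c2=1/128 → after 1×micro: -19661/128; S2 reads c0=1/256 → after 1×micro: -1/256 ⇒ (c0=1/256, c1=-19661/128, c2=-1/256)
[Gauss-Seidel] macro 9: S0 reads c0=1/256 → after 1×micro: -1/512; S1 reads c2=-1/256 → after 1×micro: -78643/256; S2 reads c0=-1/512 → after 1×micro: 1/512 ⇒ (c0=-1/512, c1=-78643/256, c2=1/512)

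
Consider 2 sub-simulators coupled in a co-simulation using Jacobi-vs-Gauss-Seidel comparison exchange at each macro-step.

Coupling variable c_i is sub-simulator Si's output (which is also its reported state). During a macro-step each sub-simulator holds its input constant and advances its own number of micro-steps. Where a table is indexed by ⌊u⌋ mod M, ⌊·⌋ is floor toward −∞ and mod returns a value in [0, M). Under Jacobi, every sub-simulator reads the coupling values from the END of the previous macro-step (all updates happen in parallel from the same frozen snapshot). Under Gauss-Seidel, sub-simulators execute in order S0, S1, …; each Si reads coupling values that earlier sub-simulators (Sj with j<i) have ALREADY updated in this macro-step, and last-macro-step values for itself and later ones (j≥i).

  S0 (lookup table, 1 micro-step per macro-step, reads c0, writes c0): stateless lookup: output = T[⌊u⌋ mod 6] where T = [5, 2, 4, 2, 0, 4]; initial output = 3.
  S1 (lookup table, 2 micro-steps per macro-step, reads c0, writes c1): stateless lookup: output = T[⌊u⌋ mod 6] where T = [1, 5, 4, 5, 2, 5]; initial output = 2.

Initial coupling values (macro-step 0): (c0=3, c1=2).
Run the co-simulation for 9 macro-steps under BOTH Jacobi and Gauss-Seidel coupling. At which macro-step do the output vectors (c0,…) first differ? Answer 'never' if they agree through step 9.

first divergence at macro-step: 1

[Jacobi] macro 1: S0 reads c0=3 → after 1×micro: 2; S1 reads c0=3 → after 2×micro: 5 ⇒ (c0=2, c1=5)
[Jacobi] macro 2: S0 reads c0=2 → after 1×micro: 4; S1 reads c0=2 → after 2×micro: 4 ⇒ (c0=4, c1=4)
[Jacobi] macro 3: S0 reads c0=4 → after 1×micro: 0; S1 reads c0=4 → after 2×micro: 2 ⇒ (c0=0, c1=2)
[Jacobi] macro 4: S0 reads c0=0 → after 1×micro: 5; S1 reads c0=0 → after 2×micro: 1 ⇒ (c0=5, c1=1)
[Jacobi] macro 5: S0 reads c0=5 → after 1×micro: 4; S1 reads c0=5 → after 2×micro: 5 ⇒ (c0=4, c1=5)
[Jacobi] macro 6: S0 reads c0=4 → after 1×micro: 0; S1 reads c0=4 → after 2×micro: 2 ⇒ (c0=0, c1=2)
[Jacobi] macro 7: S0 reads c0=0 → after 1×micro: 5; S1 reads c0=0 → after 2×micro: 1 ⇒ (c0=5, c1=1)
[Jacobi] macro 8: S0 reads c0=5 → after 1×micro: 4; S1 reads c0=5 → after 2×micro: 5 ⇒ (c0=4, c1=5)
[Jacobi] macro 9: S0 reads c0=4 → after 1×micro: 0; S1 reads c0=4 → after 2×micro: 2 ⇒ (c0=0, c1=2)
[Gauss-Seidel] macro 1: S0 reads c0=3 → after 1×micro: 2; S1 reads c0=2 → after 2×micro: 4 ⇒ (c0=2, c1=4)
[Gauss-Seidel] macro 2: S0 reads c0=2 → after 1×micro: 4; S1 reads c0=4 → after 2×micro: 2 ⇒ (c0=4, c1=2)
[Gauss-Seidel] macro 3: S0 reads c0=4 → after 1×micro: 0; S1 reads c0=0 → after 2×micro: 1 ⇒ (c0=0, c1=1)
[Gauss-Seidel] macro 4: S0 reads c0=0 → after 1×micro: 5; S1 reads c0=5 → after 2×micro: 5 ⇒ (c0=5, c1=5)
[Gauss-Seidel] macro 5: S0 reads c0=5 → after 1×micro: 4; S1 reads c0=4 → after 2×micro: 2 ⇒ (c0=4, c1=2)
[Gauss-Seidel] macro 6: S0 reads c0=4 → after 1×micro: 0; S1 reads c0=0 → after 2×micro: 1 ⇒ (c0=0, c1=1)
[Gauss-Seidel] macro 7: S0 reads c0=0 → after 1×micro: 5; S1 reads c0=5 → after 2×micro: 5 ⇒ (c0=5, c1=5)
[Gauss-Seidel] macro 8: S0 reads c0=5 → after 1×micro: 4; S1 reads c0=4 → after 2×micro: 2 ⇒ (c0=4, c1=2)
[Gauss-Seidel] macro 9: S0 reads c0=4 → after 1×micro: 0; S1 reads c0=0 → after 2×micro: 1 ⇒ (c0=0, c1=1)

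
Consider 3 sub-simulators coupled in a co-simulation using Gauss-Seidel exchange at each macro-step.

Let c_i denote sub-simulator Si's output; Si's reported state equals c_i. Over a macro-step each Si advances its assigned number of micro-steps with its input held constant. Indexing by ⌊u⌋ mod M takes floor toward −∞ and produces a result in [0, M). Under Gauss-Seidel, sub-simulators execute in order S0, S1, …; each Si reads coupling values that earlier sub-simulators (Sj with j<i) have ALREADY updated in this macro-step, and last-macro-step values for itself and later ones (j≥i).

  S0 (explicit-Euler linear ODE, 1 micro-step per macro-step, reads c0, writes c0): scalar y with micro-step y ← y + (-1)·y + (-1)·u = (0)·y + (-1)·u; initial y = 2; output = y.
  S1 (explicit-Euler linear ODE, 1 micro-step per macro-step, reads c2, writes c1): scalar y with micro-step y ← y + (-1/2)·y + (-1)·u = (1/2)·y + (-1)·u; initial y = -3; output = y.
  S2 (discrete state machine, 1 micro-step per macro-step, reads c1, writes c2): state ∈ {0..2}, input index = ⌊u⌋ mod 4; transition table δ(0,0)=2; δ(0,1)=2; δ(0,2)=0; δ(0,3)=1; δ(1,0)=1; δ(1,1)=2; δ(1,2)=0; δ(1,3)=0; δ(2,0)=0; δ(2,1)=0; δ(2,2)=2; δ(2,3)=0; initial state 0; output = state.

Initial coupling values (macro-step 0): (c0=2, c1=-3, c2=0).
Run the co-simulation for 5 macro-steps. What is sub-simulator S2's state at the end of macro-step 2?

S2 state at macro-step 2 = 1

macro 1: S0 reads c0=2 → after 1×micro: -2; S1 reads c2=0 → after 1×micro: -3/2; S2 reads c1=-3/2 → after 1×micro: 0 ⇒ (c0=-2, c1=-3/2, c2=0)
macro 2: S0 reads c0=-2 → after 1×micro: 2; S1 reads c2=0 → after 1×micro: -3/4; S2 reads c1=-3/4 → after 1×micro: 1 ⇒ (c0=2, c1=-3/4, c2=1)
macro 3: S0 reads c0=2 → after 1×micro: -2; S1 reads c2=1 → after 1×micro: -11/8; S2 reads c1=-11/8 → after 1×micro: 0 ⇒ (c0=-2, c1=-11/8, c2=0)
macro 4: S0 reads c0=-2 → after 1×micro: 2; S1 reads c2=0 → after 1×micro: -11/16; S2 reads c1=-11/16 → after 1×micro: 1 ⇒ (c0=2, c1=-11/16, c2=1)
macro 5: S0 reads c0=2 → after 1×micro: -2; S1 reads c2=1 → after 1×micro: -43/32; S2 reads c1=-43/32 → after 1×micro: 0 ⇒ (c0=-2, c1=-43/32, c2=0)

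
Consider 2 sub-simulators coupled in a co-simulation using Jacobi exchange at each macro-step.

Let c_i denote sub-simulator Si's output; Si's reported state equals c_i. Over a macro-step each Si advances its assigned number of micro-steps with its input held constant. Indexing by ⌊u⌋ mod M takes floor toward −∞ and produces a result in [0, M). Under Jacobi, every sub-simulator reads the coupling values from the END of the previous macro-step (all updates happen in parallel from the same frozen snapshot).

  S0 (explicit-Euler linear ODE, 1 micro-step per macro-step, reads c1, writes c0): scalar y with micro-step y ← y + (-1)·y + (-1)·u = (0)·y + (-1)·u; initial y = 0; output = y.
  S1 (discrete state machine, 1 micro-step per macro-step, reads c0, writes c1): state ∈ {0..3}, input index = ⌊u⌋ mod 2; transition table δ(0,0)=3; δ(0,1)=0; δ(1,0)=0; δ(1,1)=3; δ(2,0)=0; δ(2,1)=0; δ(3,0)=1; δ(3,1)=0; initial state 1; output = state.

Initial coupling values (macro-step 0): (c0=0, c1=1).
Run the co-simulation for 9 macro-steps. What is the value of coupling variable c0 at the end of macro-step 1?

macro 1: S0 reads c1=1 → after 1×micro: -1; S1 reads c0=0 → after 1×micro: 0 ⇒ (c0=-1, c1=0)
macro 2: S0 reads c1=0 → after 1×micro: 0; S1 reads c0=-1 → after 1×micro: 0 ⇒ (c0=0, c1=0)
macro 3: S0 reads c1=0 → after 1×micro: 0; S1 reads c0=0 → after 1×micro: 3 ⇒ (c0=0, c1=3)
macro 4: S0 reads c1=3 → after 1×micro: -3; S1 reads c0=0 → after 1×micro: 1 ⇒ (c0=-3, c1=1)
macro 5: S0 reads c1=1 → after 1×micro: -1; S1 reads c0=-3 → after 1×micro: 3 ⇒ (c0=-1, c1=3)
macro 6: S0 reads c1=3 → after 1×micro: -3; S1 reads c0=-1 → after 1×micro: 0 ⇒ (c0=-3, c1=0)
macro 7: S0 reads c1=0 → after 1×micro: 0; S1 reads c0=-3 → after 1×micro: 0 ⇒ (c0=0, c1=0)
macro 8: S0 reads c1=0 → after 1×micro: 0; S1 reads c0=0 → after 1×micro: 3 ⇒ (c0=0, c1=3)
macro 9: S0 reads c1=3 → after 1×micro: -3; S1 reads c0=0 → after 1×micro: 1 ⇒ (c0=-3, c1=1)

c0 at macro-step 1 = -1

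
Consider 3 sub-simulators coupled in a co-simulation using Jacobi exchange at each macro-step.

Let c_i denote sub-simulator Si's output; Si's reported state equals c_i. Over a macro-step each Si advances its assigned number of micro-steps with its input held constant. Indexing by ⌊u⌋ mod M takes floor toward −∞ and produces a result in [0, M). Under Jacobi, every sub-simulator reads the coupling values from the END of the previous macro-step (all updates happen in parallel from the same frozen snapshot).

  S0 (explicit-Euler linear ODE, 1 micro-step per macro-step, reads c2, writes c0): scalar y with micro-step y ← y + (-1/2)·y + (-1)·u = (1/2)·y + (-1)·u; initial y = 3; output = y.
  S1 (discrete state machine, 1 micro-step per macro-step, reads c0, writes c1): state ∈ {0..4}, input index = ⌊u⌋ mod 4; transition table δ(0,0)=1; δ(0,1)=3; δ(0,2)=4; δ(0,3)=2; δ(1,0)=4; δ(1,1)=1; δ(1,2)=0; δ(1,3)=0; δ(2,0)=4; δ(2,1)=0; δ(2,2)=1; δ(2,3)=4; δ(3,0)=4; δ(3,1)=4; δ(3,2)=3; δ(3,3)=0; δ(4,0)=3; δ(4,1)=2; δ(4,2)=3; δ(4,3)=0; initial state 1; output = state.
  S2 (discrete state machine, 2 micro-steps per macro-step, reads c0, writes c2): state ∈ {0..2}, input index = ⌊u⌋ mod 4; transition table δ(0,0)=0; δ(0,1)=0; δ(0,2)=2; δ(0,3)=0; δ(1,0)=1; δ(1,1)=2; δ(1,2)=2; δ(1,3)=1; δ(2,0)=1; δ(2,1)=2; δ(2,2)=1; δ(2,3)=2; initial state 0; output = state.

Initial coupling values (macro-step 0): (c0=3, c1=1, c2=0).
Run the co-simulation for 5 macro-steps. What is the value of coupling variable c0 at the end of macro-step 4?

macro 1: S0 reads c2=0 → after 1×micro: 3/2; S1 reads c0=3 → after 1×micro: 0; S2 reads c0=3 → after 2×micro: 0 ⇒ (c0=3/2, c1=0, c2=0)
macro 2: S0 reads c2=0 → after 1×micro: 3/4; S1 reads c0=3/2 → after 1×micro: 3; S2 reads c0=3/2 → after 2×micro: 0 ⇒ (c0=3/4, c1=3, c2=0)
macro 3: S0 reads c2=0 → after 1×micro: 3/8; S1 reads c0=3/4 → after 1×micro: 4; S2 reads c0=3/4 → after 2×micro: 0 ⇒ (c0=3/8, c1=4, c2=0)
macro 4: S0 reads c2=0 → after 1×micro: 3/16; S1 reads c0=3/8 → after 1×micro: 3; S2 reads c0=3/8 → after 2×micro: 0 ⇒ (c0=3/16, c1=3, c2=0)
macro 5: S0 reads c2=0 → after 1×micro: 3/32; S1 reads c0=3/16 → after 1×micro: 4; S2 reads c0=3/16 → after 2×micro: 0 ⇒ (c0=3/32, c1=4, c2=0)

c0 at macro-step 4 = 3/16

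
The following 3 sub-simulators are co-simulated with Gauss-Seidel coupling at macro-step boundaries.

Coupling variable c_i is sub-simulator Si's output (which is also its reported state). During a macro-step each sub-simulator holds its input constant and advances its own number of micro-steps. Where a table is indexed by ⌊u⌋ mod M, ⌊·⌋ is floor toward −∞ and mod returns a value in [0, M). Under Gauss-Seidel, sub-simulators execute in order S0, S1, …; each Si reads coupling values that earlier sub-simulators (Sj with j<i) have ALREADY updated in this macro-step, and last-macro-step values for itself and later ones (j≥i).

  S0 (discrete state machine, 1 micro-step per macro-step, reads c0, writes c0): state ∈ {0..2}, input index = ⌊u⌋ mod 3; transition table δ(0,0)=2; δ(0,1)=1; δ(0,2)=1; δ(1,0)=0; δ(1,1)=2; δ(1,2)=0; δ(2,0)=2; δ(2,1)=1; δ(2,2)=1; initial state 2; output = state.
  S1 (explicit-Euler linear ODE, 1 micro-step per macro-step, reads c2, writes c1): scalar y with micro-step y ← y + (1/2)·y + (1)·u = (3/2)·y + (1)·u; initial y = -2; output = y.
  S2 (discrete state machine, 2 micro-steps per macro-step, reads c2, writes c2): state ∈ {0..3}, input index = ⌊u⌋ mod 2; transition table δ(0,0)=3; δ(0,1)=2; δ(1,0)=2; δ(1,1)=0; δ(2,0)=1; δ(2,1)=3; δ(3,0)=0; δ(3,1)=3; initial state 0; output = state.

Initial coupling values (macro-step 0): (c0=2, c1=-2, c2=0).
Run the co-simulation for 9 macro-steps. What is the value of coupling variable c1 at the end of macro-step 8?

macro 1: S0 reads c0=2 → after 1×micro: 1; S1 reads c2=0 → after 1×micro: -3; S2 reads c2=0 → after 2×micro: 0 ⇒ (c0=1, c1=-3, c2=0)
macro 2: S0 reads c0=1 → after 1×micro: 2; S1 reads c2=0 → after 1×micro: -9/2; S2 reads c2=0 → after 2×micro: 0 ⇒ (c0=2, c1=-9/2, c2=0)
macro 3: S0 reads c0=2 → after 1×micro: 1; S1 reads c2=0 → after 1×micro: -27/4; S2 reads c2=0 → after 2×micro: 0 ⇒ (c0=1, c1=-27/4, c2=0)
macro 4: S0 reads c0=1 → after 1×micro: 2; S1 reads c2=0 → after 1×micro: -81/8; S2 reads c2=0 → after 2×micro: 0 ⇒ (c0=2, c1=-81/8, c2=0)
macro 5: S0 reads c0=2 → after 1×micro: 1; S1 reads c2=0 → after 1×micro: -243/16; S2 reads c2=0 → after 2×micro: 0 ⇒ (c0=1, c1=-243/16, c2=0)
macro 6: S0 reads c0=1 → after 1×micro: 2; S1 reads c2=0 → after 1×micro: -729/32; S2 reads c2=0 → after 2×micro: 0 ⇒ (c0=2, c1=-729/32, c2=0)
macro 7: S0 reads c0=2 → after 1×micro: 1; S1 reads c2=0 → after 1×micro: -2187/64; S2 reads c2=0 → after 2×micro: 0 ⇒ (c0=1, c1=-2187/64, c2=0)
macro 8: S0 reads c0=1 → after 1×micro: 2; S1 reads c2=0 → after 1×micro: -6561/128; S2 reads c2=0 → after 2×micro: 0 ⇒ (c0=2, c1=-6561/128, c2=0)
macro 9: S0 reads c0=2 → after 1×micro: 1; S1 reads c2=0 → after 1×micro: -19683/256; S2 reads c2=0 → after 2×micro: 0 ⇒ (c0=1, c1=-19683/256, c2=0)

c1 at macro-step 8 = -6561/128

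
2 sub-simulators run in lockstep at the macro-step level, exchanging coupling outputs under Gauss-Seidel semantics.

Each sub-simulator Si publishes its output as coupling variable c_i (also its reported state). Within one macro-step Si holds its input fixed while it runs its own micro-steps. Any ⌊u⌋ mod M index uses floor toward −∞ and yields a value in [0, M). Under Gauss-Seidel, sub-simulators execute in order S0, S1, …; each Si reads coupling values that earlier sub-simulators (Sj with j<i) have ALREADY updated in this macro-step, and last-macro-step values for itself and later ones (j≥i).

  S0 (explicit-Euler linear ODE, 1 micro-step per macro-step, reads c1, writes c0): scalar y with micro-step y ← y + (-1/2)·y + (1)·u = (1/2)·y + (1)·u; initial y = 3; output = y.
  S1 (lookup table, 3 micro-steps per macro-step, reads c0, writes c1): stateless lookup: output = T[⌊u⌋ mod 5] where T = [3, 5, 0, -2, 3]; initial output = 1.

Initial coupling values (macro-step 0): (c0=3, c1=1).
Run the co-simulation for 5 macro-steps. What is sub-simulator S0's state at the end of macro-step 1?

macro 1: S0 reads c1=1 → after 1×micro: 5/2; S1 reads c0=5/2 → after 3×micro: 0 ⇒ (c0=5/2, c1=0)
macro 2: S0 reads c1=0 → after 1×micro: 5/4; S1 reads c0=5/4 → after 3×micro: 5 ⇒ (c0=5/4, c1=5)
macro 3: S0 reads c1=5 → after 1×micro: 45/8; S1 reads c0=45/8 → after 3×micro: 3 ⇒ (c0=45/8, c1=3)
macro 4: S0 reads c1=3 → after 1×micro: 93/16; S1 reads c0=93/16 → after 3×micro: 3 ⇒ (c0=93/16, c1=3)
macro 5: S0 reads c1=3 → after 1×micro: 189/32; S1 reads c0=189/32 → after 3×micro: 3 ⇒ (c0=189/32, c1=3)

S0 state at macro-step 1 = 5/2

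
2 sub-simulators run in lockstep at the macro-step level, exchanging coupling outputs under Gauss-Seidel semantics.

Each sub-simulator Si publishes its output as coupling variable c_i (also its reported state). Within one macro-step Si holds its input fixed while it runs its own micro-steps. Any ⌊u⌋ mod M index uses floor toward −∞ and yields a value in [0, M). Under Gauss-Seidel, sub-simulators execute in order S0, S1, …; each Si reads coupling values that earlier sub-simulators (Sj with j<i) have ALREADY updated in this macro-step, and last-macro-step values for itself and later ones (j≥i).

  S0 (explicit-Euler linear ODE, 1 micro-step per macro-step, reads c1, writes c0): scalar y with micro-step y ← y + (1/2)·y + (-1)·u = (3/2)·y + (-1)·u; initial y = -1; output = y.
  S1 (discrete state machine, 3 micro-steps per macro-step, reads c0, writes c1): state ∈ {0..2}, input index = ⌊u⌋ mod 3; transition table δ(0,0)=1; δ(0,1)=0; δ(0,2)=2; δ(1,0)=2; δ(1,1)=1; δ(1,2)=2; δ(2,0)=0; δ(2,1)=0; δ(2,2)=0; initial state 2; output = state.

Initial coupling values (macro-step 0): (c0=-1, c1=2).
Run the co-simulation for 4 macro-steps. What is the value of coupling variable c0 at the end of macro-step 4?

c0 at macro-step 4 = -189/16

macro 1: S0 reads c1=2 → after 1×micro: -7/2; S1 reads c0=-7/2 → after 3×micro: 0 ⇒ (c0=-7/2, c1=0)
macro 2: S0 reads c1=0 → after 1×micro: -21/4; S1 reads c0=-21/4 → after 3×micro: 0 ⇒ (c0=-21/4, c1=0)
macro 3: S0 reads c1=0 → after 1×micro: -63/8; S1 reads c0=-63/8 → after 3×micro: 0 ⇒ (c0=-63/8, c1=0)
macro 4: S0 reads c1=0 → after 1×micro: -189/16; S1 reads c0=-189/16 → after 3×micro: 0 ⇒ (c0=-189/16, c1=0)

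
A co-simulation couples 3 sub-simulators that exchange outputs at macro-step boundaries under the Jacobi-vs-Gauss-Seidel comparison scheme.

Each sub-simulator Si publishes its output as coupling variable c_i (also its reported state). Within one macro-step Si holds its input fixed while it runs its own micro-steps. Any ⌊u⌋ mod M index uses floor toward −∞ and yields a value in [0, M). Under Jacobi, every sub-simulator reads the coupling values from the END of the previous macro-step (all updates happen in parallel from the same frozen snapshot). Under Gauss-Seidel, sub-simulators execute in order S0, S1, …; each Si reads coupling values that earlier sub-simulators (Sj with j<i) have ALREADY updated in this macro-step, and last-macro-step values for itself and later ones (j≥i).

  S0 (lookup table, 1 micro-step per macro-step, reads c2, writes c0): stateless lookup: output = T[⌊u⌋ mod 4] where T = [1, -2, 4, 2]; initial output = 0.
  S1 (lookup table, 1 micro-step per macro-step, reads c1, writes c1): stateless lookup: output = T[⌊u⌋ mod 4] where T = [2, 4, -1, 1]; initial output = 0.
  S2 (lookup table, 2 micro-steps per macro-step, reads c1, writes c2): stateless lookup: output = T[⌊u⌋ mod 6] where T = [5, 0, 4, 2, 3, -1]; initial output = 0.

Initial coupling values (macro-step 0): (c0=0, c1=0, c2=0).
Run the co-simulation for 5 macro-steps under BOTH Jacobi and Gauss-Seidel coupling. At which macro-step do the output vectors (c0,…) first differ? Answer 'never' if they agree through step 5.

first divergence at macro-step: 1

[Jacobi] macro 1: S0 reads c2=0 → after 1×micro: 1; S1 reads c1=0 → after 1×micro: 2; S2 reads c1=0 → after 2×micro: 5 ⇒ (c0=1, c1=2, c2=5)
[Jacobi] macro 2: S0 reads c2=5 → after 1×micro: -2; S1 reads c1=2 → after 1×micro: -1; S2 reads c1=2 → after 2×micro: 4 ⇒ (c0=-2, c1=-1, c2=4)
[Jacobi] macro 3: S0 reads c2=4 → after 1×micro: 1; S1 reads c1=-1 → after 1×micro: 1; S2 reads c1=-1 → after 2×micro: -1 ⇒ (c0=1, c1=1, c2=-1)
[Jacobi] macro 4: S0 reads c2=-1 → after 1×micro: 2; S1 reads c1=1 → after 1×micro: 4; S2 reads c1=1 → after 2×micro: 0 ⇒ (c0=2, c1=4, c2=0)
[Jacobi] macro 5: S0 reads c2=0 → after 1×micro: 1; S1 reads c1=4 → after 1×micro: 2; S2 reads c1=4 → after 2×micro: 3 ⇒ (c0=1, c1=2, c2=3)
[Gauss-Seidel] macro 1: S0 reads c2=0 → after 1×micro: 1; S1 reads c1=0 → after 1×micro: 2; S2 reads c1=2 → after 2×micro: 4 ⇒ (c0=1, c1=2, c2=4)
[Gauss-Seidel] macro 2: S0 reads c2=4 → after 1×micro: 1; S1 reads c1=2 → after 1×micro: -1; S2 reads c1=-1 → after 2×micro: -1 ⇒ (c0=1, c1=-1, c2=-1)
[Gauss-Seidel] macro 3: S0 reads c2=-1 → after 1×micro: 2; S1 reads c1=-1 → after 1×micro: 1; S2 reads c1=1 → after 2×micro: 0 ⇒ (c0=2, c1=1, c2=0)
[Gauss-Seidel] macro 4: S0 reads c2=0 → after 1×micro: 1; S1 reads c1=1 → after 1×micro: 4; S2 reads c1=4 → after 2×micro: 3 ⇒ (c0=1, c1=4, c2=3)
[Gauss-Seidel] macro 5: S0 reads c2=3 → after 1×micro: 2; S1 reads c1=4 → after 1×micro: 2; S2 reads c1=2 → after 2×micro: 4 ⇒ (c0=2, c1=2, c2=4)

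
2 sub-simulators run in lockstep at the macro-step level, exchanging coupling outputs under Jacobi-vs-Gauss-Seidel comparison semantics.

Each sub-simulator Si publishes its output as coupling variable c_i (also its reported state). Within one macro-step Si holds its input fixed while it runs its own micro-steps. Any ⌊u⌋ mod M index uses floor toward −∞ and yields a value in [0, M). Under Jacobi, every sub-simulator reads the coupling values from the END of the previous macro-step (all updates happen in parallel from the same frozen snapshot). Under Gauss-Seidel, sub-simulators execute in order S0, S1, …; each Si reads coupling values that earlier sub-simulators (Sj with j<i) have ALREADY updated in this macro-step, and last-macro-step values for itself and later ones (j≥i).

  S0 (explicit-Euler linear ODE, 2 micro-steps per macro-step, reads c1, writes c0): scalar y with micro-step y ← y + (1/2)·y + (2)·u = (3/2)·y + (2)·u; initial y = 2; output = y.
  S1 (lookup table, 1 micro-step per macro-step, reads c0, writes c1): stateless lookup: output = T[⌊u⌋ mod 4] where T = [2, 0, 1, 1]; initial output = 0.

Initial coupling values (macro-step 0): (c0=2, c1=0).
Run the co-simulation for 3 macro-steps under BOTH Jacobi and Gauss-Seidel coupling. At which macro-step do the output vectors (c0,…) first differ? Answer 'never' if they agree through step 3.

first divergence at macro-step: 1

[Jacobi] macro 1: S0 reads c1=0 → after 2×micro: 9/2; S1 reads c0=2 → after 1×micro: 1 ⇒ (c0=9/2, c1=1)
[Jacobi] macro 2: S0 reads c1=1 → after 2×micro: 121/8; S1 reads c0=9/2 → after 1×micro: 2 ⇒ (c0=121/8, c1=2)
[Jacobi] macro 3: S0 reads c1=2 → after 2×micro: 1409/32; S1 reads c0=121/8 → after 1×micro: 1 ⇒ (c0=1409/32, c1=1)
[Gauss-Seidel] macro 1: S0 reads c1=0 → after 2×micro: 9/2; S1 reads c0=9/2 → after 1×micro: 2 ⇒ (c0=9/2, c1=2)
[Gauss-Seidel] macro 2: S0 reads c1=2 → after 2×micro: 161/8; S1 reads c0=161/8 → after 1×micro: 2 ⇒ (c0=161/8, c1=2)
[Gauss-Seidel] macro 3: S0 reads c1=2 → after 2×micro: 1769/32; S1 reads c0=1769/32 → after 1×micro: 1 ⇒ (c0=1769/32, c1=1)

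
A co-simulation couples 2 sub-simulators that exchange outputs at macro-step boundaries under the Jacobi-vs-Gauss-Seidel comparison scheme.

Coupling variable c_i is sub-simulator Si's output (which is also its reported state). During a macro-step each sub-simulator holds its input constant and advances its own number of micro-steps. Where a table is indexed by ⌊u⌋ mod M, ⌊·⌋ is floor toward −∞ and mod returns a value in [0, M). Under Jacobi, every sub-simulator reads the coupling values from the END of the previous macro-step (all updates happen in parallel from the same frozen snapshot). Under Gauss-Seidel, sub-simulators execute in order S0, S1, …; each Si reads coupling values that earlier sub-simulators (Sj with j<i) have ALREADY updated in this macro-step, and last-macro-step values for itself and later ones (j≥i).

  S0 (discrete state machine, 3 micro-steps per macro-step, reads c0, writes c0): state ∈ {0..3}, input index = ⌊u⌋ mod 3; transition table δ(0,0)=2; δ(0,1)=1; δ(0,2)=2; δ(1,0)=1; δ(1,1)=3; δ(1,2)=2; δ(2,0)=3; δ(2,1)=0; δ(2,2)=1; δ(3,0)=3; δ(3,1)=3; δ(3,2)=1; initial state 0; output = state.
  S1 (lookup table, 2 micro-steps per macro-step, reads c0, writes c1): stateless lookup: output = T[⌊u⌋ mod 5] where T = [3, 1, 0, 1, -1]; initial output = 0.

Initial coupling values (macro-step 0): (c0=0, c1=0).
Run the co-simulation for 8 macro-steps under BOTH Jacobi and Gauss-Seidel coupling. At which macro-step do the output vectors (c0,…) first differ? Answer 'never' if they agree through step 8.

[Jacobi] macro 1: S0 reads c0=0 → after 3×micro: 3; S1 reads c0=0 → after 2×micro: 3 ⇒ (c0=3, c1=3)
[Jacobi] macro 2: S0 reads c0=3 → after 3×micro: 3; S1 reads c0=3 → after 2×micro: 1 ⇒ (c0=3, c1=1)
[Jacobi] macro 3: S0 reads c0=3 → after 3×micro: 3; S1 reads c0=3 → after 2×micro: 1 ⇒ (c0=3, c1=1)
[Jacobi] macro 4: S0 reads c0=3 → after 3×micro: 3; S1 reads c0=3 → after 2×micro: 1 ⇒ (c0=3, c1=1)
[Jacobi] macro 5: S0 reads c0=3 → after 3×micro: 3; S1 reads c0=3 → after 2×micro: 1 ⇒ (c0=3, c1=1)
[Jacobi] macro 6: S0 reads c0=3 → after 3×micro: 3; S1 reads c0=3 → after 2×micro: 1 ⇒ (c0=3, c1=1)
[Jacobi] macro 7: S0 reads c0=3 → after 3×micro: 3; S1 reads c0=3 → after 2×micro: 1 ⇒ (c0=3, c1=1)
[Jacobi] macro 8: S0 reads c0=3 → after 3×micro: 3; S1 reads c0=3 → after 2×micro: 1 ⇒ (c0=3, c1=1)
[Gauss-Seidel] macro 1: S0 reads c0=0 → after 3×micro: 3; S1 reads c0=3 → after 2×micro: 1 ⇒ (c0=3, c1=1)
[Gauss-Seidel] macro 2: S0 reads c0=3 → after 3×micro: 3; S1 reads c0=3 → after 2×micro: 1 ⇒ (c0=3, c1=1)
[Gauss-Seidel] macro 3: S0 reads c0=3 → after 3×micro: 3; S1 reads c0=3 → after 2×micro: 1 ⇒ (c0=3, c1=1)
[Gauss-Seidel] macro 4: S0 reads c0=3 → after 3×micro: 3; S1 reads c0=3 → after 2×micro: 1 ⇒ (c0=3, c1=1)
[Gauss-Seidel] macro 5: S0 reads c0=3 → after 3×micro: 3; S1 reads c0=3 → after 2×micro: 1 ⇒ (c0=3, c1=1)
[Gauss-Seidel] macro 6: S0 reads c0=3 → after 3×micro: 3; S1 reads c0=3 → after 2×micro: 1 ⇒ (c0=3, c1=1)
[Gauss-Seidel] macro 7: S0 reads c0=3 → after 3×micro: 3; S1 reads c0=3 → after 2×micro: 1 ⇒ (c0=3, c1=1)
[Gauss-Seidel] macro 8: S0 reads c0=3 → after 3×micro: 3; S1 reads c0=3 → after 2×micro: 1 ⇒ (c0=3, c1=1)

first divergence at macro-step: 1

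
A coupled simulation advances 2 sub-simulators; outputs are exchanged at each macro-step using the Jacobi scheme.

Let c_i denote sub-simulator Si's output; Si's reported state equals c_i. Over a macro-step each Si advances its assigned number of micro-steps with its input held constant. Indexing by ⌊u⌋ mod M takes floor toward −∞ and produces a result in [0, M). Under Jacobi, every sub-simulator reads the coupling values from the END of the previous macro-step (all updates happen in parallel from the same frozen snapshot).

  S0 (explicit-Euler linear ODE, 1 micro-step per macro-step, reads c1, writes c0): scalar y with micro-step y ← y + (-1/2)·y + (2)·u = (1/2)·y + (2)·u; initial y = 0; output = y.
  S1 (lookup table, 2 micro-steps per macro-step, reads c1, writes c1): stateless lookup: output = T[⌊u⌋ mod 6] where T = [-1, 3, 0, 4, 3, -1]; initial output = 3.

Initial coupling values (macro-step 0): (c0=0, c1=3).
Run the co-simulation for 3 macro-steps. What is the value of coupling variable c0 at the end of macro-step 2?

macro 1: S0 reads c1=3 → after 1×micro: 6; S1 reads c1=3 → after 2×micro: 4 ⇒ (c0=6, c1=4)
macro 2: S0 reads c1=4 → after 1×micro: 11; S1 reads c1=4 → after 2×micro: 3 ⇒ (c0=11, c1=3)
macro 3: S0 reads c1=3 → after 1×micro: 23/2; S1 reads c1=3 → after 2×micro: 4 ⇒ (c0=23/2, c1=4)

c0 at macro-step 2 = 11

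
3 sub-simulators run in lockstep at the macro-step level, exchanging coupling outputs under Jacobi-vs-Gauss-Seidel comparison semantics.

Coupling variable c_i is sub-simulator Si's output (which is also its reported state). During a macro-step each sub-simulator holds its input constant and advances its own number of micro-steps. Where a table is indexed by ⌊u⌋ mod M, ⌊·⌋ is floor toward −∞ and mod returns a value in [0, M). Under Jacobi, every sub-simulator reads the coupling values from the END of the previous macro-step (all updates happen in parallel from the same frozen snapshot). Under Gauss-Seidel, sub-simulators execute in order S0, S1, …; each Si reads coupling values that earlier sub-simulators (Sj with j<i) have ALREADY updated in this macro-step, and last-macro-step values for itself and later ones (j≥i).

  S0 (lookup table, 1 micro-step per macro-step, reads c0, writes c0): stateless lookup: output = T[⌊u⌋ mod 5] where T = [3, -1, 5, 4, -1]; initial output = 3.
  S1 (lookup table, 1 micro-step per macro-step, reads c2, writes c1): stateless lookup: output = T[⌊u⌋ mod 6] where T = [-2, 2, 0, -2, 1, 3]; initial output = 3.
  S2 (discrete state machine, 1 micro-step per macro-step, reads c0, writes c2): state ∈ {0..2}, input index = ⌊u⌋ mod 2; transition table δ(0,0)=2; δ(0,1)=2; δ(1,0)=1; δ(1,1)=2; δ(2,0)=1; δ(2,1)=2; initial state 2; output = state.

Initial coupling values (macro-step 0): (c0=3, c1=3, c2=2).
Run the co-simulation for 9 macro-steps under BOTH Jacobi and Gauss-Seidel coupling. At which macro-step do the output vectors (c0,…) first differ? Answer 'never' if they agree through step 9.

first divergence at macro-step: 1

[Jacobi] macro 1: S0 reads c0=3 → after 1×micro: 4; S1 reads c2=2 → after 1×micro: 0; S2 reads c0=3 → after 1×micro: 2 ⇒ (c0=4, c1=0, c2=2)
[Jacobi] macro 2: S0 reads c0=4 → after 1×micro: -1; S1 reads c2=2 → after 1×micro: 0; S2 reads c0=4 → after 1×micro: 1 ⇒ (c0=-1, c1=0, c2=1)
[Jacobi] macro 3: S0 reads c0=-1 → after 1×micro: -1; S1 reads c2=1 → after 1×micro: 2; S2 reads c0=-1 → after 1×micro: 2 ⇒ (c0=-1, c1=2, c2=2)
[Jacobi] macro 4: S0 reads c0=-1 → after 1×micro: -1; S1 reads c2=2 → after 1×micro: 0; S2 reads c0=-1 → after 1×micro: 2 ⇒ (c0=-1, c1=0, c2=2)
[Jacobi] macro 5: S0 reads c0=-1 → after 1×micro: -1; S1 reads c2=2 → after 1×micro: 0; S2 reads c0=-1 → after 1×micro: 2 ⇒ (c0=-1, c1=0, c2=2)
[Jacobi] macro 6: S0 reads c0=-1 → after 1×micro: -1; S1 reads c2=2 → after 1×micro: 0; S2 reads c0=-1 → after 1×micro: 2 ⇒ (c0=-1, c1=0, c2=2)
[Jacobi] macro 7: S0 reads c0=-1 → after 1×micro: -1; S1 reads c2=2 → after 1×micro: 0; S2 reads c0=-1 → after 1×micro: 2 ⇒ (c0=-1, c1=0, c2=2)
[Jacobi] macro 8: S0 reads c0=-1 → after 1×micro: -1; S1 reads c2=2 → after 1×micro: 0; S2 reads c0=-1 → after 1×micro: 2 ⇒ (c0=-1, c1=0, c2=2)
[Jacobi] macro 9: S0 reads c0=-1 → after 1×micro: -1; S1 reads c2=2 → after 1×micro: 0; S2 reads c0=-1 → after 1×micro: 2 ⇒ (c0=-1, c1=0, c2=2)
[Gauss-Seidel] macro 1: S0 reads c0=3 → after 1×micro: 4; S1 reads c2=2 → after 1×micro: 0; S2 reads c0=4 → after 1×micro: 1 ⇒ (c0=4, c1=0, c2=1)
[Gauss-Seidel] macro 2: S0 reads c0=4 → after 1×micro: -1; S1 reads c2=1 → after 1×micro: 2; S2 reads c0=-1 → after 1×micro: 2 ⇒ (c0=-1, c1=2, c2=2)
[Gauss-Seidel] macro 3: S0 reads c0=-1 → after 1×micro: -1; S1 reads c2=2 → after 1×micro: 0; S2 reads c0=-1 → after 1×micro: 2 ⇒ (c0=-1, c1=0, c2=2)
[Gauss-Seidel] macro 4: S0 reads c0=-1 → after 1×micro: -1; S1 reads c2=2 → after 1×micro: 0; S2 reads c0=-1 → after 1×micro: 2 ⇒ (c0=-1, c1=0, c2=2)
[Gauss-Seidel] macro 5: S0 reads c0=-1 → after 1×micro: -1; S1 reads c2=2 → after 1×micro: 0; S2 reads c0=-1 → after 1×micro: 2 ⇒ (c0=-1, c1=0, c2=2)
[Gauss-Seidel] macro 6: S0 reads c0=-1 → after 1×micro: -1; S1 reads c2=2 → after 1×micro: 0; S2 reads c0=-1 → after 1×micro: 2 ⇒ (c0=-1, c1=0, c2=2)
[Gauss-Seidel] macro 7: S0 reads c0=-1 → after 1×micro: -1; S1 reads c2=2 → after 1×micro: 0; S2 reads c0=-1 → after 1×micro: 2 ⇒ (c0=-1, c1=0, c2=2)
[Gauss-Seidel] macro 8: S0 reads c0=-1 → after 1×micro: -1; S1 reads c2=2 → after 1×micro: 0; S2 reads c0=-1 → after 1×micro: 2 ⇒ (c0=-1, c1=0, c2=2)
[Gauss-Seidel] macro 9: S0 reads c0=-1 → after 1×micro: -1; S1 reads c2=2 → after 1×micro: 0; S2 reads c0=-1 → after 1×micro: 2 ⇒ (c0=-1, c1=0, c2=2)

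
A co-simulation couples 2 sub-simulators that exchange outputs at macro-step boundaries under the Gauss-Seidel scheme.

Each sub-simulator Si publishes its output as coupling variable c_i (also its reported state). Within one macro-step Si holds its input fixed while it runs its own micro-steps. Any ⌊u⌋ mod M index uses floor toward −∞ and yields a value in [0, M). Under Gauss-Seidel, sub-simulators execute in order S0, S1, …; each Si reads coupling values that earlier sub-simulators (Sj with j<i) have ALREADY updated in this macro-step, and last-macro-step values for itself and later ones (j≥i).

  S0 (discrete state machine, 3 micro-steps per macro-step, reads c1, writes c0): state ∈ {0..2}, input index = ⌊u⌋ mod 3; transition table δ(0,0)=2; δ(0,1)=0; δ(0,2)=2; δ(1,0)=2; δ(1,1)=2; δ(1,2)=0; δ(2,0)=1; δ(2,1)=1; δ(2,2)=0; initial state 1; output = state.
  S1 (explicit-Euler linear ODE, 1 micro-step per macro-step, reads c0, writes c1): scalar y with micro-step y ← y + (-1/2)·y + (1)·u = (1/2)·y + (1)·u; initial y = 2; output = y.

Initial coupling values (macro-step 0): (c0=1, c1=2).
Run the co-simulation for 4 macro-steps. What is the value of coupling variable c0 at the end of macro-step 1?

c0 at macro-step 1 = 0

macro 1: S0 reads c1=2 → after 3×micro: 0; S1 reads c0=0 → after 1×micro: 1 ⇒ (c0=0, c1=1)
macro 2: S0 reads c1=1 → after 3×micro: 0; S1 reads c0=0 → after 1×micro: 1/2 ⇒ (c0=0, c1=1/2)
macro 3: S0 reads c1=1/2 → after 3×micro: 2; S1 reads c0=2 → after 1×micro: 9/4 ⇒ (c0=2, c1=9/4)
macro 4: S0 reads c1=9/4 → after 3×micro: 0; S1 reads c0=0 → after 1×micro: 9/8 ⇒ (c0=0, c1=9/8)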